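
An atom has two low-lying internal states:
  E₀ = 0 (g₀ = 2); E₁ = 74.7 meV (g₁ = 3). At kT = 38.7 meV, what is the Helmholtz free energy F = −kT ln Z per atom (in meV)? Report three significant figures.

Eᵢ/kT = 0, 1.9302.
Z = Σ gᵢe^(−Eᵢ/kT) = 2·e^(−0) + 3·e^(−1.9302) = 2.0000 + 0.43536 = 2.4354.
F = −kT ln Z = −38.7 × ln(2.4354) = −38.7 × 0.89011 = -34.4 meV.

-34.4 meV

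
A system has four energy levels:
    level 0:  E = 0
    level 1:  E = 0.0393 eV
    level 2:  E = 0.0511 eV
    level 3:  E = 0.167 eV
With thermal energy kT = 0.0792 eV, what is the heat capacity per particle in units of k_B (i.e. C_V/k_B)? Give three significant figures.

Eᵢ/kT = 0, 0.49621, 0.64520, 2.1086.
Z = Σ e^(−Eᵢ/kT) = e^(−0) + e^(−0.49621) + e^(−0.64520) + e^(−2.1086) = 1.0000 + 0.60883 + 0.52456 + 0.12141 = 2.2548.
⟨E⟩ = 0.031492 eV, ⟨E²⟩ = 0.0025262 eV².
C_V/k_B = (⟨E²⟩ − ⟨E⟩²)/(kT)² = (0.0025262 − 0.00099175)/0.0062726 = 0.245.

0.245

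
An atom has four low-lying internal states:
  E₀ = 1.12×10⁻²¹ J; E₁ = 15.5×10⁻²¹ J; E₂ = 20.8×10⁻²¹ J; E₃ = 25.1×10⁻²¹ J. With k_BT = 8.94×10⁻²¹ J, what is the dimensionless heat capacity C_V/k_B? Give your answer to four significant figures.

0.8262

Eᵢ/kT = 0.125280, 1.73378, 2.32662, 2.80761.
Z = Σ e^(−Eᵢ/kT) = e^(−0.125280) + e^(−1.73378) + e^(−2.32662) + e^(−2.80761) = 0.882250 + 0.176616 + 0.0976252 + 0.0603491 = 1.21684.
⟨E⟩ = 5.97534, ⟨E²⟩ = 101.735.
C_V/k_B = (⟨E²⟩ − ⟨E⟩²)/(kT)² = (101.735 − 35.7047)/79.9236 = 0.8262.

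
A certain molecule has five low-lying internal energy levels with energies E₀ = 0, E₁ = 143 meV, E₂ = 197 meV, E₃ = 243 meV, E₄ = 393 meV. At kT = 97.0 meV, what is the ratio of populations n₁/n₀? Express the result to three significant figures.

n₁/n₀ = exp[−(E₁−E₀)/kT] = exp(−(143 meV)/(97.0 meV)) = exp(-1.4742) = 0.229.

0.229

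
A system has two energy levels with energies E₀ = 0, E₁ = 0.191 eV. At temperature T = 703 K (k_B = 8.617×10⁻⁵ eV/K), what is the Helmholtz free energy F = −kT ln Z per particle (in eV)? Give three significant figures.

-0.00253 eV

k_BT = 8.617×10⁻⁵ × 703 K = 0.060578 eV.
Eᵢ/kT = 0, 3.1530.
Z = Σ e^(−Eᵢ/kT) = e^(−0) + e^(−3.1530) = 1.0000 + 0.042724 = 1.0427.
F = −kT ln Z = −0.060578 × ln(1.0427) = −0.060578 × 0.041814 = -0.00253 eV.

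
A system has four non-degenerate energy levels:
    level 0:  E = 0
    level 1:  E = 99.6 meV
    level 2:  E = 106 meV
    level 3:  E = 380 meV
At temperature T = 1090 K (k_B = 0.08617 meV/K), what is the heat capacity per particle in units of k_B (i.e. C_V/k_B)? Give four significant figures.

0.4182

k_BT = 0.08617 × 1090 K = 93.9253 meV.
Eᵢ/kT = 0, 1.06042, 1.12856, 4.04577.
Z = Σ e^(−Eᵢ/kT) = e^(−0) + e^(−1.06042) + e^(−1.12856) + e^(−4.04577) = 1.00000 + 0.346310 + 0.323499 + 0.0174962 = 1.68731.
⟨E⟩ = 44.7054 meV, ⟨E²⟩ = 5687.60 meV².
C_V/k_B = (⟨E²⟩ − ⟨E⟩²)/(kT)² = (5687.60 − 1998.57)/8821.96 = 0.4182.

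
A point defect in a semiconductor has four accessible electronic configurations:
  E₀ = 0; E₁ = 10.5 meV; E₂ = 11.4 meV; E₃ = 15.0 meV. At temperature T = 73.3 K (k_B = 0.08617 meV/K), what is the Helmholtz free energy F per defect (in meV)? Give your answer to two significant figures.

k_BT = 0.08617 × 73.3 K = 6.316 meV.
Eᵢ/kT = 0, 1.662, 1.805, 2.375.
Z = Σ e^(−Eᵢ/kT) = e^(−0) + e^(−1.662) + e^(−1.805) + e^(−2.375) = 1.000 + 0.1898 + 0.1645 + 0.09301 = 1.447.
F = −kT ln Z = −6.316 × ln(1.447) = −6.316 × 0.3695 = -2.3 meV.

-2.3 meV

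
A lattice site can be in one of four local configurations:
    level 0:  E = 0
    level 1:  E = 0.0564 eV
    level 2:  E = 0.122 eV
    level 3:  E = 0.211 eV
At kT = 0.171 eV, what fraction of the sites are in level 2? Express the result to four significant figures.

0.1960

Eᵢ/kT = 0, 0.329825, 0.713450, 1.23392.
Z = Σ e^(−Eᵢ/kT) = e^(−0) + e^(−0.329825) + e^(−0.713450) + e^(−1.23392) = 1.00000 + 0.719050 + 0.489951 + 0.291149 = 2.50015.
P₂ = e^(−E₂/kT) / Z = 0.489951/2.50015 = 0.1960.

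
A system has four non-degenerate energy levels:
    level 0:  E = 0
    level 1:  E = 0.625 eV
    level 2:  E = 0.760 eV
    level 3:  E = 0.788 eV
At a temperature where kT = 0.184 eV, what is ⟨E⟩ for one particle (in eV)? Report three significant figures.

Eᵢ/kT = 0, 3.3967, 4.1304, 4.2826.
Z = Σ e^(−Eᵢ/kT) = e^(−0) + e^(−3.3967) + e^(−4.1304) + e^(−4.2826) = 1.0000 + 0.033484 + 0.016076 + 0.013807 = 1.0634.
⟨E⟩ = Σ Eᵢ e^(−Eᵢ/kT) / Z = (0·1.0000 + 0.625·0.033484 + 0.760·0.016076 + 0.788·0.013807) / 1.0634 = 0.0414 eV.

0.0414 eV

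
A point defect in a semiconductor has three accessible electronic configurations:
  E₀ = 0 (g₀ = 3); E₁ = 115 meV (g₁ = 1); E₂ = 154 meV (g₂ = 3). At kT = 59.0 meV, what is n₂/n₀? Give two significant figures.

0.074

n₂/n₀ = (g₂/g₀) exp[−(E₂−E₀)/kT] = (3/3) × exp(−(154 meV)/(59.0 meV)) = (3/3) × exp(-2.610) = 0.074.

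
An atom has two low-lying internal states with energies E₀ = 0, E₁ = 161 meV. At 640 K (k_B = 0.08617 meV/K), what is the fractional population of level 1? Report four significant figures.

0.05120

k_BT = 0.08617 × 640 K = 55.1488 meV.
Eᵢ/kT = 0, 2.91937.
Z = Σ e^(−Eᵢ/kT) = e^(−0) + e^(−2.91937) = 1.00000 + 0.0539677 = 1.05397.
P₁ = e^(−E₁/kT) / Z = 0.0539677/1.05397 = 0.05120.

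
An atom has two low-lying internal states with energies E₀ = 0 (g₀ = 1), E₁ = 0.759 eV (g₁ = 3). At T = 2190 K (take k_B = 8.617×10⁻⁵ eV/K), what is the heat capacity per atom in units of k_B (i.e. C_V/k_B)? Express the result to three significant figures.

k_BT = 8.617×10⁻⁵ × 2190 K = 0.18871 eV.
Eᵢ/kT = 0, 4.0220.
Z = Σ gᵢe^(−Eᵢ/kT) = 1·e^(−0) + 3·e^(−4.0220) = 1.0000 + 0.053751 = 1.0538.
⟨E⟩ = 0.038714 eV, ⟨E²⟩ = 0.029384 eV².
C_V/k_B = (⟨E²⟩ − ⟨E⟩²)/(kT)² = (0.029384 − 0.0014988)/0.035611 = 0.783.

0.783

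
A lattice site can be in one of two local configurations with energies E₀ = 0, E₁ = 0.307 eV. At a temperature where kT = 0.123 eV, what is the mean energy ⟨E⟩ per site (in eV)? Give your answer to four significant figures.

0.02338 eV

Eᵢ/kT = 0, 2.49593.
Z = Σ e^(−Eᵢ/kT) = e^(−0) + e^(−2.49593) = 1.00000 + 0.0824198 = 1.08242.
⟨E⟩ = Σ Eᵢ e^(−Eᵢ/kT) / Z = (0·1.00000 + 0.307·0.0824198) / 1.08242 = 0.02338 eV.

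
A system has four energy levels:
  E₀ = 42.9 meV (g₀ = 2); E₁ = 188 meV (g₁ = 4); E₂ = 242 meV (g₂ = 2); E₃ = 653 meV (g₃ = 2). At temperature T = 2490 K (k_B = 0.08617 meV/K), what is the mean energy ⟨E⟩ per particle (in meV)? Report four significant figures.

148.9 meV

k_BT = 0.08617 × 2490 K = 214.563 meV.
Eᵢ/kT = 0.199941, 0.876200, 1.12787, 3.04340.
Z = Σ gᵢe^(−Eᵢ/kT) = 2·e^(−0.199941) + 4·e^(−0.876200) + 2·e^(−1.12787) + 2·e^(−3.04340) = 1.63756 + 1.66545 + 0.647444 + 0.0953451 = 4.04580.
⟨E⟩ = Σ Eᵢ gᵢe^(−Eᵢ/kT) / Z = (42.9·1.63756 + 188·1.66545 + 242·0.647444 + 653·0.0953451) / 4.04580 = 148.9 meV.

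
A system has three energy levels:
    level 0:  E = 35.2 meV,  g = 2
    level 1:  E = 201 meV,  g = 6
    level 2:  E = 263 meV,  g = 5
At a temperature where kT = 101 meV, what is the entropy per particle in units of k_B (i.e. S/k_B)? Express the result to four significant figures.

Eᵢ/kT = 0.348515, 1.99010, 2.60396.
Z = Σ gᵢe^(−Eᵢ/kT) = 2·e^(−0.348515) + 6·e^(−1.99010) + 5·e^(−2.60396) = 1.41147 + 0.820091 + 0.369900 = 2.60146.
⟨E⟩ = Σ EᵢPᵢ = 119.858 meV.
S/k_B = ln Z + ⟨E⟩/kT = ln(2.60146) + 119.858/101 = 0.956073 + 1.18671 = 2.143.

2.143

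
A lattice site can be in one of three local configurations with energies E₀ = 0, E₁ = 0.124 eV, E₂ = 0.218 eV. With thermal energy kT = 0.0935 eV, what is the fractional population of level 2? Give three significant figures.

0.0713

Eᵢ/kT = 0, 1.3262, 2.3316.
Z = Σ e^(−Eᵢ/kT) = e^(−0) + e^(−1.3262) + e^(−2.3316) = 1.0000 + 0.26548 + 0.097140 = 1.3626.
P₂ = e^(−E₂/kT) / Z = 0.097140/1.3626 = 0.0713.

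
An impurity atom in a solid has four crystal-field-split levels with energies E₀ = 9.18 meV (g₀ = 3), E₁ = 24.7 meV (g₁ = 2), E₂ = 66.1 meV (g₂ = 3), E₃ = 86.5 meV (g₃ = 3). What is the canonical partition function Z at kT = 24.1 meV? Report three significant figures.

Z = 3.04

Eᵢ/kT = 0.38091, 1.0249, 2.7427, 3.5892.
Z = Σ gᵢe^(−Eᵢ/kT) = 3·e^(−0.38091) + 2·e^(−1.0249) + 3·e^(−2.7427) + 3·e^(−3.5892) = 2.0497 + 0.71766 + 0.19319 + 0.082861 = 3.0434.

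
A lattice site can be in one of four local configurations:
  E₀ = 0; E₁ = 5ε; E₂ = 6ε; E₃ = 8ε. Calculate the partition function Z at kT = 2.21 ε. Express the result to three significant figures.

Z = 1.20

Eᵢ/kT = 0, 2.2624, 2.7149, 3.6199.
Z = Σ e^(−Eᵢ/kT) = e^(−0) + e^(−2.2624) + e^(−2.7149) + e^(−3.6199) = 1.0000 + 0.10410 + 0.066212 + 0.026785 = 1.1971.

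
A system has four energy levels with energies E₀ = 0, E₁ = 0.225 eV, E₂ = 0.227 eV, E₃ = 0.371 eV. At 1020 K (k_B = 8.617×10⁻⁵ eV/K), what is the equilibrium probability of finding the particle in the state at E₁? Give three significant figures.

0.0662

k_BT = 8.617×10⁻⁵ × 1020 K = 0.087893 eV.
Eᵢ/kT = 0, 2.5599, 2.5827, 4.2210.
Z = Σ e^(−Eᵢ/kT) = e^(−0) + e^(−2.5599) + e^(−2.5827) + e^(−4.2210) = 1.0000 + 0.077312 + 0.075570 + 0.014684 = 1.1676.
P₁ = e^(−E₁/kT) / Z = 0.077312/1.1676 = 0.0662.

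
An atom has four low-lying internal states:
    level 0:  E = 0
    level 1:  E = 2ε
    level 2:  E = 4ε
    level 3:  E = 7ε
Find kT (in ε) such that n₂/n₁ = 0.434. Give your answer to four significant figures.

2.396 ε

n₂/n₁ = exp[−(E₂−E₁)/kT] = 0.434.
⇒ (E₂−E₁)/kT = ln(1/0.434) = ln(2.30415) = 0.834712.
kT = 2ε / 0.834712 = 2.396 ε.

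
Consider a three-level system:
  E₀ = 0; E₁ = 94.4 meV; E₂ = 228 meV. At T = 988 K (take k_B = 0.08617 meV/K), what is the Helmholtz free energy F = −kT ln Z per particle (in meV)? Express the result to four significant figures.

-28.56 meV

k_BT = 0.08617 × 988 K = 85.1360 meV.
Eᵢ/kT = 0, 1.10881, 2.67807.
Z = Σ e^(−Eᵢ/kT) = e^(−0) + e^(−1.10881) + e^(−2.67807) = 1.00000 + 0.329951 + 0.0686956 = 1.39865.
F = −kT ln Z = −85.1360 × ln(1.39865) = −85.1360 × 0.335507 = -28.56 meV.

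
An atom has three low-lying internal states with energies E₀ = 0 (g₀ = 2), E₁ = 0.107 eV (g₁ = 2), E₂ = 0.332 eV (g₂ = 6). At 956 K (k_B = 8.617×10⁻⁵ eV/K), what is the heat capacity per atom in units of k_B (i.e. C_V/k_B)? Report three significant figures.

0.816

k_BT = 8.617×10⁻⁵ × 956 K = 0.082379 eV.
Eᵢ/kT = 0, 1.2989, 4.0302.
Z = Σ gᵢe^(−Eᵢ/kT) = 2·e^(−0) + 2·e^(−1.2989) + 6·e^(−4.0302) = 2.0000 + 0.54566 + 0.10662 = 2.6523.
⟨E⟩ = 0.035359 eV, ⟨E²⟩ = 0.0067863 eV².
C_V/k_B = (⟨E²⟩ − ⟨E⟩²)/(kT)² = (0.0067863 − 0.0012503)/0.0067863 = 0.816.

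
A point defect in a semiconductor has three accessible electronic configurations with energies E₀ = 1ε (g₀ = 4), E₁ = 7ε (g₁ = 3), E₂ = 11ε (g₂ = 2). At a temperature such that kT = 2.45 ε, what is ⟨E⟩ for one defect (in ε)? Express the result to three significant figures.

Eᵢ/kT = 0.40816, 2.8571, 4.4898.
Z = Σ gᵢe^(−Eᵢ/kT) = 4·e^(−0.40816) + 3·e^(−2.8571) + 2·e^(−4.4898) = 2.6595 + 0.17231 + 0.022446 = 2.8543.
⟨E⟩ = Σ Eᵢ gᵢe^(−Eᵢ/kT) / Z = (1·2.6595 + 7·0.17231 + 11·0.022446) / 2.8543 = 1.44 ε.

1.44 ε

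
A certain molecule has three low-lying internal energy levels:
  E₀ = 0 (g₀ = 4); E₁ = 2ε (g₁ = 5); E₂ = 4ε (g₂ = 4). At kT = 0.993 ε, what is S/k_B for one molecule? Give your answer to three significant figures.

Eᵢ/kT = 0, 2.0141, 4.0282.
Z = Σ gᵢe^(−Eᵢ/kT) = 4·e^(−0) + 5·e^(−2.0141) + 4·e^(−4.0282) = 4.0000 + 0.66720 + 0.071225 = 4.7384.
⟨E⟩ = Σ EᵢPᵢ = 0.34174 ε.
S/k_B = ln Z + ⟨E⟩/kT = ln(4.7384) + 0.34174/0.993 = 1.5557 + 0.34415 = 1.90.

1.90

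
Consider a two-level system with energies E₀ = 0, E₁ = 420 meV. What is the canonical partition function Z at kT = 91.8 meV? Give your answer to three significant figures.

Eᵢ/kT = 0, 4.5752.
Z = Σ e^(−Eᵢ/kT) = e^(−0) + e^(−4.5752) = 1.0000 + 0.010304 = 1.0103.

Z = 1.01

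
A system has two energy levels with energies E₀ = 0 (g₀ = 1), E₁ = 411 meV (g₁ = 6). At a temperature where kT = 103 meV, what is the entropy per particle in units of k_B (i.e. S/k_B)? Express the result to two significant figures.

0.50

Eᵢ/kT = 0, 3.990.
Z = Σ gᵢe^(−Eᵢ/kT) = 1·e^(−0) + 6·e^(−3.990) = 1.000 + 0.1110 = 1.111.
⟨E⟩ = Σ EᵢPᵢ = 41.06 meV.
S/k_B = ln Z + ⟨E⟩/kT = ln(1.111) + 41.06/103 = 0.1053 + 0.3986 = 0.50.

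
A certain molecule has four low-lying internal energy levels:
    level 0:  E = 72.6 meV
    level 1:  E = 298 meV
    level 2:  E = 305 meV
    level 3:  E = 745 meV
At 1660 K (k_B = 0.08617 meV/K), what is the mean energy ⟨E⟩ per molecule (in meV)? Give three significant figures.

k_BT = 0.08617 × 1660 K = 143.04 meV.
Eᵢ/kT = 0.50755, 2.0833, 2.1323, 5.2083.
Z = Σ e^(−Eᵢ/kT) = e^(−0.50755) + e^(−2.0833) + e^(−2.1323) + e^(−5.2083) = 0.60197 + 0.12452 + 0.11856 + 0.0054710 = 0.85052.
⟨E⟩ = Σ Eᵢ e^(−Eᵢ/kT) / Z = (72.6·0.60197 + 298·0.12452 + 305·0.11856 + 745·0.0054710) / 0.85052 = 142 meV.

142 meV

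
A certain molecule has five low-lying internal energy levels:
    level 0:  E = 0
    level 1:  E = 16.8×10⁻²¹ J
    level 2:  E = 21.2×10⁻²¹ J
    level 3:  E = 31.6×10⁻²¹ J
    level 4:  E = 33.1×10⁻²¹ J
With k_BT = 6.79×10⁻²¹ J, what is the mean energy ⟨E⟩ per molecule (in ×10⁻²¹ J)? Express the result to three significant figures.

Eᵢ/kT = 0, 2.4742, 3.1222, 4.6539, 4.8748.
Z = Σ e^(−Eᵢ/kT) = e^(−0) + e^(−2.4742) + e^(−3.1222) + e^(−4.6539) + e^(−4.8748) = 1.0000 + 0.084230 + 0.044060 + 0.0095244 + 0.0076366 = 1.1455.
⟨E⟩ = Σ Eᵢ e^(−Eᵢ/kT) / Z = (0·1.0000 + 16.8·0.084230 + 21.2·0.044060 + 31.6·0.0095244 + 33.1·0.0076366) / 1.1455 = 2.53 ×10⁻²¹ J.

2.53 ×10⁻²¹ J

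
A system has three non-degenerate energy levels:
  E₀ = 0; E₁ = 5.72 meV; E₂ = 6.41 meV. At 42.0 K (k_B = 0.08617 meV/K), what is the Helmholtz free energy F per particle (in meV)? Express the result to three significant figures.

k_BT = 0.08617 × 42.0 K = 3.6191 meV.
Eᵢ/kT = 0, 1.5805, 1.7712.
Z = Σ e^(−Eᵢ/kT) = e^(−0) + e^(−1.5805) + e^(−1.7712) = 1.0000 + 0.20587 + 0.17013 = 1.3760.
F = −kT ln Z = −3.6191 × ln(1.3760) = −3.6191 × 0.31918 = -1.16 meV.

-1.16 meV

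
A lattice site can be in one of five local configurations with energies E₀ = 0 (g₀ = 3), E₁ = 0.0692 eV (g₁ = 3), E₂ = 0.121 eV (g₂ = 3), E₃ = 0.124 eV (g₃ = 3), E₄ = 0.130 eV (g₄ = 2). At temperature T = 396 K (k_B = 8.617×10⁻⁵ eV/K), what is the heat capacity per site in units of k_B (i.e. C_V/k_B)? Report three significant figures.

k_BT = 8.617×10⁻⁵ × 396 K = 0.034123 eV.
Eᵢ/kT = 0, 2.0280, 3.5460, 3.6339, 3.8097.
Z = Σ gᵢe^(−Eᵢ/kT) = 3·e^(−0) + 3·e^(−2.0280) + 3·e^(−3.5460) + 3·e^(−3.6339) + 2·e^(−3.8097) = 3.0000 + 0.39480 + 0.086519 + 0.079239 + 0.044310 = 3.6049.
⟨E⟩ = 0.014806 eV, ⟨E²⟩ = 0.0014215 eV².
C_V/k_B = (⟨E²⟩ − ⟨E⟩²)/(kT)² = (0.0014215 − 0.00021922)/0.0011644 = 1.03.

1.03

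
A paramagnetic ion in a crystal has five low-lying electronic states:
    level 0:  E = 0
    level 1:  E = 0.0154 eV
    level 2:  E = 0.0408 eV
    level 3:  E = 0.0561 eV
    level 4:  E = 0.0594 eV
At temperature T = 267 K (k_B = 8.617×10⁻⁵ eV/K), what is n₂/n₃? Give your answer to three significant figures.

k_BT = 8.617×10⁻⁵ × 267 K = 0.023007 eV.
n₂/n₃ = exp[−(E₂−E₃)/kT] = exp(−(-0.0153 eV)/(0.023007 eV)) = exp(0.66501) = 1.94.

1.94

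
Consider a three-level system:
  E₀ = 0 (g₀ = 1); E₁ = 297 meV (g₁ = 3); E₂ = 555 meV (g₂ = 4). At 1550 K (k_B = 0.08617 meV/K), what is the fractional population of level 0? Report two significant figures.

0.72

k_BT = 0.08617 × 1550 K = 133.6 meV.
Eᵢ/kT = 0, 2.223, 4.154.
Z = Σ gᵢe^(−Eᵢ/kT) = 1·e^(−0) + 3·e^(−2.223) + 4·e^(−4.154) = 1.000 + 0.3249 + 0.06281 = 1.388.
P₀ = g₀ e^(−E₀/kT) / Z = 1.000/1.388 = 0.72.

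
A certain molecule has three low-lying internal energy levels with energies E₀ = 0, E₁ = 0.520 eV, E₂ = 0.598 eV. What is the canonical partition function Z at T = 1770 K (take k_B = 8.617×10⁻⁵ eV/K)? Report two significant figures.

Z = 1.1

k_BT = 8.617×10⁻⁵ × 1770 K = 0.1525 eV.
Eᵢ/kT = 0, 3.410, 3.921.
Z = Σ e^(−Eᵢ/kT) = e^(−0) + e^(−3.410) + e^(−3.921) = 1.000 + 0.03304 + 0.01982 = 1.053.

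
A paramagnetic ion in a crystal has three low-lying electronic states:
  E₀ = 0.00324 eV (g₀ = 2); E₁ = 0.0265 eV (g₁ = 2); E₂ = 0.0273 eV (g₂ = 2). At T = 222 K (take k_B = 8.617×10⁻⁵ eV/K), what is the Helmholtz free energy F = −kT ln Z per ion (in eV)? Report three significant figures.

k_BT = 8.617×10⁻⁵ × 222 K = 0.019130 eV.
Eᵢ/kT = 0.16937, 1.3853, 1.4271.
Z = Σ gᵢe^(−Eᵢ/kT) = 2·e^(−0.16937) + 2·e^(−1.3853) + 2·e^(−1.4271) = 1.6884 + 0.50050 + 0.48001 = 2.6689.
F = −kT ln Z = −0.019130 × ln(2.6689) = −0.019130 × 0.98167 = -0.0188 eV.

-0.0188 eV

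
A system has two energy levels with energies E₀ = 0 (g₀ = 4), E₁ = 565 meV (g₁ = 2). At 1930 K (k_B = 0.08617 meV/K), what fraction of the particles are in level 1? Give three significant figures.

k_BT = 0.08617 × 1930 K = 166.31 meV.
Eᵢ/kT = 0, 3.3973.
Z = Σ gᵢe^(−Eᵢ/kT) = 4·e^(−0) + 2·e^(−3.3973) = 4.0000 + 0.066927 = 4.0669.
P₁ = g₁ e^(−E₁/kT) / Z = 0.066927/4.0669 = 0.0165.

0.0165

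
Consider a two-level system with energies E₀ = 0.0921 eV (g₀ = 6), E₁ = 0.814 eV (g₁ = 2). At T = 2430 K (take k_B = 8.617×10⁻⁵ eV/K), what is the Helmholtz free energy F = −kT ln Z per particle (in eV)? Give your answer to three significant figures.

-0.285 eV

k_BT = 8.617×10⁻⁵ × 2430 K = 0.20939 eV.
Eᵢ/kT = 0.43985, 3.8875.
Z = Σ gᵢe^(−Eᵢ/kT) = 6·e^(−0.43985) + 2·e^(−3.8875) = 3.8648 + 0.040993 = 3.9058.
F = −kT ln Z = −0.20939 × ln(3.9058) = −0.20939 × 1.3625 = -0.285 eV.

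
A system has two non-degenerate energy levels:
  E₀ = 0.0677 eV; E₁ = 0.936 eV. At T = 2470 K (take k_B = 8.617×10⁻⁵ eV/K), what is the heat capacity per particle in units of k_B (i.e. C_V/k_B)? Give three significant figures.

k_BT = 8.617×10⁻⁵ × 2470 K = 0.21284 eV.
Eᵢ/kT = 0.31808, 4.3977.
Z = Σ e^(−Eᵢ/kT) = e^(−0.31808) + e^(−4.3977) = 0.72754 + 0.012306 = 0.73985.
⟨E⟩ = 0.082142 eV, ⟨E²⟩ = 0.019079 eV².
C_V/k_B = (⟨E²⟩ − ⟨E⟩²)/(kT)² = (0.019079 − 0.0067473)/0.045301 = 0.272.

0.272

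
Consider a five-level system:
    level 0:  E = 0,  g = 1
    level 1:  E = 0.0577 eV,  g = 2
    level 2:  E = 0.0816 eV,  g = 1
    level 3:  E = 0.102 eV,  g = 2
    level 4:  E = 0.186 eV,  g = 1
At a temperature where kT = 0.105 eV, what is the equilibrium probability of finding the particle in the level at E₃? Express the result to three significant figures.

Eᵢ/kT = 0, 0.54952, 0.77714, 0.97143, 1.7714.
Z = Σ gᵢe^(−Eᵢ/kT) = 1·e^(−0) + 2·e^(−0.54952) + 1·e^(−0.77714) + 2·e^(−0.97143) + 1·e^(−1.7714) = 1.0000 + 1.1545 + 0.45972 + 0.75708 + 0.17009 = 3.5414.
P₃ = g₃ e^(−E₃/kT) / Z = 0.75708/3.5414 = 0.214.

0.214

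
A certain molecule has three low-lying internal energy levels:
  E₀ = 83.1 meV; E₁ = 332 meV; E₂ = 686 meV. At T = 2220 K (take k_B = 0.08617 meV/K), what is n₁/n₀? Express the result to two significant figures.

k_BT = 0.08617 × 2220 K = 191.3 meV.
n₁/n₀ = exp[−(E₁−E₀)/kT] = exp(−(248.9 meV)/(191.3 meV)) = exp(-1.301) = 0.27.

0.27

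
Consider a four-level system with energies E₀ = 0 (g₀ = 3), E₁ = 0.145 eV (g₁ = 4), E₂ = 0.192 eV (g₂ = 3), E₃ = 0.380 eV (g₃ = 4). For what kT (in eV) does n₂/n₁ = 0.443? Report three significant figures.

n₂/n₁ = (g₂/g₁) exp[−(E₂−E₁)/kT] = 0.443.
⇒ (E₂−E₁)/kT = ln((3/4)/0.443) = ln(1.6930) = 0.52650.
kT = 0.047 eV / 0.52650 = 0.0893 eV.

0.0893 eV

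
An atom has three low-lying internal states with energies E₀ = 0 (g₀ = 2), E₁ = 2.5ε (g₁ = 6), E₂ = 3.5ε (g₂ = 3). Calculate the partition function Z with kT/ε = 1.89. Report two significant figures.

Z = 4.1

Eᵢ/kT = 0, 1.323, 1.852.
Z = Σ gᵢe^(−Eᵢ/kT) = 2·e^(−0) + 6·e^(−1.323) + 3·e^(−1.852) = 2.000 + 1.598 + 0.4708 = 4.069.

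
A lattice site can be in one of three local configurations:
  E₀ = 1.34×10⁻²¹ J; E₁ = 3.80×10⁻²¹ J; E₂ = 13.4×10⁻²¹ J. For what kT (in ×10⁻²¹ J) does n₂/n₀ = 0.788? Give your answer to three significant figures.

50.6 ×10⁻²¹ J

n₂/n₀ = exp[−(E₂−E₀)/kT] = 0.788.
⇒ (E₂−E₀)/kT = ln(1/0.788) = ln(1.2690) = 0.23823.
kT = 12.06 ×10⁻²¹ J / 0.23823 = 50.6 ×10⁻²¹ J.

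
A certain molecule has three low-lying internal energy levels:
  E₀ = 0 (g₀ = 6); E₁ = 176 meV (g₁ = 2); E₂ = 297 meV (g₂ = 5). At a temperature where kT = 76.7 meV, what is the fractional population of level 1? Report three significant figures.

0.0320

Eᵢ/kT = 0, 2.2947, 3.8722.
Z = Σ gᵢe^(−Eᵢ/kT) = 6·e^(−0) + 2·e^(−2.2947) + 5·e^(−3.8722) = 6.0000 + 0.20158 + 0.10406 = 6.3056.
P₁ = g₁ e^(−E₁/kT) / Z = 0.20158/6.3056 = 0.0320.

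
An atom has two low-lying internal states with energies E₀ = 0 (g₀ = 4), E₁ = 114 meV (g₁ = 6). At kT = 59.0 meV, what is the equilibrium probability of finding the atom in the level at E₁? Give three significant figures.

Eᵢ/kT = 0, 1.9322.
Z = Σ gᵢe^(−Eᵢ/kT) = 4·e^(−0) + 6·e^(−1.9322) = 4.0000 + 0.86898 = 4.8690.
P₁ = g₁ e^(−E₁/kT) / Z = 0.86898/4.8690 = 0.178.

0.178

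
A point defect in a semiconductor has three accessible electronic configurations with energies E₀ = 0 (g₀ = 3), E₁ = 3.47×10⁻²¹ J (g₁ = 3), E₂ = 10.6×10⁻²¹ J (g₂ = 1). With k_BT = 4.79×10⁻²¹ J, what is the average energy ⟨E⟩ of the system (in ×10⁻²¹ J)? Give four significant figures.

1.360 ×10⁻²¹ J

Eᵢ/kT = 0, 0.724426, 2.21294.
Z = Σ gᵢe^(−Eᵢ/kT) = 3·e^(−0) + 3·e^(−0.724426) + 1·e^(−2.21294) = 3.00000 + 1.45381 + 0.109379 = 4.56319.
⟨E⟩ = Σ Eᵢ gᵢe^(−Eᵢ/kT) / Z = (0·3.00000 + 3.47·1.45381 + 10.6·0.109379) / 4.56319 = 1.360 ×10⁻²¹ J.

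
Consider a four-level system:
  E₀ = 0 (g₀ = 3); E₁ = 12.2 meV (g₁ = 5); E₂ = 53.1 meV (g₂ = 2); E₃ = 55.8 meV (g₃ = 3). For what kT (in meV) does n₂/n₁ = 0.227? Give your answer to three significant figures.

72.2 meV

n₂/n₁ = (g₂/g₁) exp[−(E₂−E₁)/kT] = 0.227.
⇒ (E₂−E₁)/kT = ln((2/5)/0.227) = ln(1.7621) = 0.56651.
kT = 40.9 meV / 0.56651 = 72.2 meV.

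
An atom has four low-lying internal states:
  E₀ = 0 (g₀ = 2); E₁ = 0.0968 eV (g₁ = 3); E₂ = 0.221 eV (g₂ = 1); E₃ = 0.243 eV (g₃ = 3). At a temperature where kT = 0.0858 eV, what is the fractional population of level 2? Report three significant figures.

0.0236

Eᵢ/kT = 0, 1.1282, 2.5758, 2.8322.
Z = Σ gᵢe^(−Eᵢ/kT) = 2·e^(−0) + 3·e^(−1.1282) + 1·e^(−2.5758) + 3·e^(−2.8322) = 2.0000 + 0.97085 + 0.076093 + 0.17665 = 3.2236.
P₂ = g₂ e^(−E₂/kT) / Z = 0.076093/3.2236 = 0.0236.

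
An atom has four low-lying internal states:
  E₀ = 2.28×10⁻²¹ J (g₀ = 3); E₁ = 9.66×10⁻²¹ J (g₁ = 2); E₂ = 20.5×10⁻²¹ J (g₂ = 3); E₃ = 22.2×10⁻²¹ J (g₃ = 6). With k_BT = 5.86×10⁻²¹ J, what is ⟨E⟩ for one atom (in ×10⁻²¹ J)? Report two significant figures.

5.0 ×10⁻²¹ J

Eᵢ/kT = 0.3891, 1.648, 3.498, 3.788.
Z = Σ gᵢe^(−Eᵢ/kT) = 3·e^(−0.3891) + 2·e^(−1.648) + 3·e^(−3.498) + 6·e^(−3.788) = 2.033 + 0.3849 + 0.09077 + 0.1358 = 2.644.
⟨E⟩ = Σ Eᵢ gᵢe^(−Eᵢ/kT) / Z = (2.28·2.033 + 9.66·0.3849 + 20.5·0.09077 + 22.2·0.1358) / 2.644 = 5.0 ×10⁻²¹ J.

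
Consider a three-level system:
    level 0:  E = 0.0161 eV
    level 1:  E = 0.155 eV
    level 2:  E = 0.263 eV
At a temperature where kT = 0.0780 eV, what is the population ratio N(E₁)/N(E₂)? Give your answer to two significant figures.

n₁/n₂ = exp[−(E₁−E₂)/kT] = exp(−(-0.108 eV)/(0.0780 eV)) = exp(1.385) = 4.0.

4.0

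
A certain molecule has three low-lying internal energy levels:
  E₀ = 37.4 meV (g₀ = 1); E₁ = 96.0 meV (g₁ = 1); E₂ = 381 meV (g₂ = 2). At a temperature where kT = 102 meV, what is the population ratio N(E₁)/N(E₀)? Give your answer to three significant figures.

0.563

n₁/n₀ = (g₁/g₀) exp[−(E₁−E₀)/kT] = (1/1) × exp(−(58.6 meV)/(102 meV)) = (1/1) × exp(-0.57451) = 0.563.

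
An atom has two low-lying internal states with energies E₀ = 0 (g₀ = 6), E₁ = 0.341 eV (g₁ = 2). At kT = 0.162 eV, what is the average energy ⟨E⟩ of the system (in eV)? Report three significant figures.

Eᵢ/kT = 0, 2.1049.
Z = Σ gᵢe^(−Eᵢ/kT) = 6·e^(−0) + 2·e^(−2.1049) = 6.0000 + 0.24372 = 6.2437.
⟨E⟩ = Σ Eᵢ gᵢe^(−Eᵢ/kT) / Z = (0·6.0000 + 0.341·0.24372) / 6.2437 = 0.0133 eV.

0.0133 eV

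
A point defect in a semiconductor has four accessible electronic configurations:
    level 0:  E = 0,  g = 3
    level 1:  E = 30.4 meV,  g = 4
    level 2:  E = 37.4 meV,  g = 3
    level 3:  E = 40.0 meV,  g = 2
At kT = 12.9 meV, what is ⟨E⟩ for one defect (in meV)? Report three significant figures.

5.86 meV

Eᵢ/kT = 0, 2.3566, 2.8992, 3.1008.
Z = Σ gᵢe^(−Eᵢ/kT) = 3·e^(−0) + 4·e^(−2.3566) + 3·e^(−2.8992) + 2·e^(−3.1008) = 3.0000 + 0.37897 + 0.16520 + 0.090026 = 3.6342.
⟨E⟩ = Σ Eᵢ gᵢe^(−Eᵢ/kT) / Z = (0·3.0000 + 30.4·0.37897 + 37.4·0.16520 + 40.0·0.090026) / 3.6342 = 5.86 meV.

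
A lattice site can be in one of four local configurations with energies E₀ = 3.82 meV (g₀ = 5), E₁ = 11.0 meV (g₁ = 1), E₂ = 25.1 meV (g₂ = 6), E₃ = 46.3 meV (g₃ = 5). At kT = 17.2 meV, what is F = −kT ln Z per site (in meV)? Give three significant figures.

-31.6 meV

Eᵢ/kT = 0.22209, 0.63953, 1.4593, 2.6919.
Z = Σ gᵢe^(−Eᵢ/kT) = 5·e^(−0.22209) + 1·e^(−0.63953) + 6·e^(−1.4593) + 5·e^(−2.6919) = 4.0042 + 0.52754 + 1.3944 + 0.33876 = 6.2649.
F = −kT ln Z = −17.2 × ln(6.2649) = −17.2 × 1.8350 = -31.6 meV.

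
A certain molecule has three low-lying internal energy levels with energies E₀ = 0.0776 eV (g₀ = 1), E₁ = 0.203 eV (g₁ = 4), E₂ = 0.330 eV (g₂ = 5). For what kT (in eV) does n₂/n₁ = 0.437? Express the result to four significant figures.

0.1208 eV

n₂/n₁ = (g₂/g₁) exp[−(E₂−E₁)/kT] = 0.437.
⇒ (E₂−E₁)/kT = ln((5/4)/0.437) = ln(2.86041) = 1.05096.
kT = 0.127 eV / 1.05096 = 0.1208 eV.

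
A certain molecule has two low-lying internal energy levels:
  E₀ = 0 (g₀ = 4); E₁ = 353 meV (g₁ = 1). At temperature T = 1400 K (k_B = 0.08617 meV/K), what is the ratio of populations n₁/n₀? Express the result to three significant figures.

0.0134

k_BT = 0.08617 × 1400 K = 120.64 meV.
n₁/n₀ = (g₁/g₀) exp[−(E₁−E₀)/kT] = (1/4) × exp(−(353 meV)/(120.64 meV)) = (1/4) × exp(-2.9261) = 0.0134.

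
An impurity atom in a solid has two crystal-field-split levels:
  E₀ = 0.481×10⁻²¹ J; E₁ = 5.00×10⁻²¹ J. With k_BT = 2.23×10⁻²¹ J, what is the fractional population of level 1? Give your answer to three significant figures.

0.116

Eᵢ/kT = 0.21570, 2.2422.
Z = Σ e^(−Eᵢ/kT) = e^(−0.21570) + e^(−2.2422) = 0.80598 + 0.10622 = 0.91220.
P₁ = e^(−E₁/kT) / Z = 0.10622/0.91220 = 0.116.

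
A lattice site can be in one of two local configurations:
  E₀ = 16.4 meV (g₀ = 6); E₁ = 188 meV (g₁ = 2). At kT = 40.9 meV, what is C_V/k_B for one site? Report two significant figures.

Eᵢ/kT = 0.4010, 4.597.
Z = Σ gᵢe^(−Eᵢ/kT) = 6·e^(−0.4010) + 2·e^(−4.597) = 4.018 + 0.02016 = 4.038.
⟨E⟩ = 17.26 meV, ⟨E²⟩ = 444.1 meV².
C_V/k_B = (⟨E²⟩ − ⟨E⟩²)/(kT)² = (444.1 − 297.9)/1673 = 0.087.

0.087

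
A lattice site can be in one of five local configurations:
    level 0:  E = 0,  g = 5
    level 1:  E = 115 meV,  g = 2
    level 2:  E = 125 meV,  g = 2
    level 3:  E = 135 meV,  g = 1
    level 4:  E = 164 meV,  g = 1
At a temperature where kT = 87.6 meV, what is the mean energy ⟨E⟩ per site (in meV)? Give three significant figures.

Eᵢ/kT = 0, 1.3128, 1.4269, 1.5411, 1.8721.
Z = Σ gᵢe^(−Eᵢ/kT) = 5·e^(−0) + 2·e^(−1.3128) + 2·e^(−1.4269) + 1·e^(−1.5411) + 1·e^(−1.8721) = 5.0000 + 0.53813 + 0.48010 + 0.21415 + 0.15380 = 6.3862.
⟨E⟩ = Σ Eᵢ gᵢe^(−Eᵢ/kT) / Z = (0·5.0000 + 115·0.53813 + 125·0.48010 + 135·0.21415 + 164·0.15380) / 6.3862 = 27.6 meV.

27.6 meV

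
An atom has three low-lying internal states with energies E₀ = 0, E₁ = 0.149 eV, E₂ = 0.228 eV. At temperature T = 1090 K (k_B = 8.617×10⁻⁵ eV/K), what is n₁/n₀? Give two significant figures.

k_BT = 8.617×10⁻⁵ × 1090 K = 0.09393 eV.
n₁/n₀ = exp[−(E₁−E₀)/kT] = exp(−(0.149 eV)/(0.09393 eV)) = exp(-1.586) = 0.20.

0.20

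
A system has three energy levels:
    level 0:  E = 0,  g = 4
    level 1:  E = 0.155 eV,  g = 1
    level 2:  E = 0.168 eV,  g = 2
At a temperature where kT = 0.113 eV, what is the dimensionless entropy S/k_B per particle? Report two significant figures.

1.8

Eᵢ/kT = 0, 1.372, 1.487.
Z = Σ gᵢe^(−Eᵢ/kT) = 4·e^(−0) + 1·e^(−1.372) + 2·e^(−1.487) = 4.000 + 0.2536 + 0.4521 = 4.706.
⟨E⟩ = Σ EᵢPᵢ = 0.02449 eV.
S/k_B = ln Z + ⟨E⟩/kT = ln(4.706) + 0.02449/0.113 = 1.549 + 0.2167 = 1.8.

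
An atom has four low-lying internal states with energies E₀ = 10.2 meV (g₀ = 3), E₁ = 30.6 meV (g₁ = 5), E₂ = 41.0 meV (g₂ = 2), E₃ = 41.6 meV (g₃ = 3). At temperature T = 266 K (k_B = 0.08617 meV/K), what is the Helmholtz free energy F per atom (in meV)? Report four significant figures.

-32.12 meV

k_BT = 0.08617 × 266 K = 22.9212 meV.
Eᵢ/kT = 0.445003, 1.33501, 1.78874, 1.81491.
Z = Σ gᵢe^(−Eᵢ/kT) = 3·e^(−0.445003) + 5·e^(−1.33501) + 2·e^(−1.78874) + 3·e^(−1.81491) = 1.92247 + 1.31578 + 0.334341 + 0.488558 = 4.06115.
F = −kT ln Z = −22.9212 × ln(4.06115) = −22.9212 × 1.40147 = -32.12 meV.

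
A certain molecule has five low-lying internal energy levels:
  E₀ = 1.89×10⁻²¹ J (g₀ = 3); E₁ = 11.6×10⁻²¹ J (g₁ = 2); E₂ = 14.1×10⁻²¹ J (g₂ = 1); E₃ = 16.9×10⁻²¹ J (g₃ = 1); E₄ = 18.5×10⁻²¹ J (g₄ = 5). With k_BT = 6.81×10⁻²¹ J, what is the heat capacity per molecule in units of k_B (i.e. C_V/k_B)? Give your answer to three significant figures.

Eᵢ/kT = 0.27753, 1.7034, 2.0705, 2.4816, 2.7166.
Z = Σ gᵢe^(−Eᵢ/kT) = 3·e^(−0.27753) + 2·e^(−1.7034) + 1·e^(−2.0705) + 1·e^(−2.4816) + 5·e^(−2.7166) = 2.2730 + 0.36413 + 0.12612 + 0.083609 + 0.33050 = 3.1774.
⟨E⟩ = 5.6101, ⟨E²⟩ = 68.982.
C_V/k_B = (⟨E²⟩ − ⟨E⟩²)/(kT)² = (68.982 − 31.473)/46.376 = 0.809.

0.809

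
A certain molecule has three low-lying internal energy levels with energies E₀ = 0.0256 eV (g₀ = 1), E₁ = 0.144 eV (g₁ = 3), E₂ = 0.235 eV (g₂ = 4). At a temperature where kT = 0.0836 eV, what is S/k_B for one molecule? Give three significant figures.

Eᵢ/kT = 0.30622, 1.7225, 2.8110.
Z = Σ gᵢe^(−Eᵢ/kT) = 1·e^(−0.30622) + 3·e^(−1.7225) + 4·e^(−2.8110) = 0.73622 + 0.53586 + 0.24058 = 1.5127.
⟨E⟩ = Σ EᵢPᵢ = 0.10084 eV.
S/k_B = ln Z + ⟨E⟩/kT = ln(1.5127) + 0.10084/0.0836 = 0.41390 + 1.2062 = 1.62.

1.62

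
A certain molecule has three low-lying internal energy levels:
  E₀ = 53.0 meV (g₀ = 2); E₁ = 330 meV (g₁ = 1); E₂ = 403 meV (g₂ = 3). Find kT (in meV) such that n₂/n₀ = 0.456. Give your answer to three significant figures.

294 meV

n₂/n₀ = (g₂/g₀) exp[−(E₂−E₀)/kT] = 0.456.
⇒ (E₂−E₀)/kT = ln((3/2)/0.456) = ln(3.2895) = 1.1907.
kT = 350.0 meV / 1.1907 = 294 meV.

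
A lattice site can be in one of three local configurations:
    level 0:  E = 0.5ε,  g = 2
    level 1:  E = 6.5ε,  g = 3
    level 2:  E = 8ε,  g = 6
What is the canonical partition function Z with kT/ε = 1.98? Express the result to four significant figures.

Z = 1.772

Eᵢ/kT = 0.252525, 3.28283, 4.04040.
Z = Σ gᵢe^(−Eᵢ/kT) = 2·e^(−0.252525) + 3·e^(−3.28283) + 6·e^(−4.04040) = 1.55367 + 0.112566 + 0.105543 = 1.77178.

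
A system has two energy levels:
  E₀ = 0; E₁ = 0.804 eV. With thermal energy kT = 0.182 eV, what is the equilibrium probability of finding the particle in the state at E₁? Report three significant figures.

Eᵢ/kT = 0, 4.4176.
Z = Σ e^(−Eᵢ/kT) = e^(−0) + e^(−4.4176) = 1.0000 + 0.012063 = 1.0121.
P₁ = e^(−E₁/kT) / Z = 0.012063/1.0121 = 0.0119.

0.0119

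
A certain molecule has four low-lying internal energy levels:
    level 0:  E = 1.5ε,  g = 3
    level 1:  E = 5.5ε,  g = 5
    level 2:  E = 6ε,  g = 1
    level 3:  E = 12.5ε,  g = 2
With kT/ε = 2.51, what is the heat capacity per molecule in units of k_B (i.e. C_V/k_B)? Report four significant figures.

Eᵢ/kT = 0.597610, 2.19124, 2.39044, 4.98008.
Z = Σ gᵢe^(−Eᵢ/kT) = 3·e^(−0.597610) + 5·e^(−2.19124) + 1·e^(−2.39044) + 2·e^(−4.98008) = 1.65037 + 0.558890 + 0.0915894 + 0.0137470 = 2.31460.
⟨E⟩ = 2.70925 ε, ⟨E²⟩ = 11.2611 ε².
C_V/k_B = (⟨E²⟩ − ⟨E⟩²)/(kT)² = (11.2611 − 7.34004)/6.30010 = 0.6224.

0.6224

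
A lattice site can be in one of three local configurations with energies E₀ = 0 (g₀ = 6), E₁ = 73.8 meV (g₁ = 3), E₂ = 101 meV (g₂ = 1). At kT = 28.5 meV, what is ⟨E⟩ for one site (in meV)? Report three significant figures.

3.12 meV

Eᵢ/kT = 0, 2.5895, 3.5439.
Z = Σ gᵢe^(−Eᵢ/kT) = 6·e^(−0) + 3·e^(−2.5895) + 1·e^(−3.5439) = 6.0000 + 0.22517 + 0.028900 = 6.2541.
⟨E⟩ = Σ Eᵢ gᵢe^(−Eᵢ/kT) / Z = (0·6.0000 + 73.8·0.22517 + 101·0.028900) / 6.2541 = 3.12 meV.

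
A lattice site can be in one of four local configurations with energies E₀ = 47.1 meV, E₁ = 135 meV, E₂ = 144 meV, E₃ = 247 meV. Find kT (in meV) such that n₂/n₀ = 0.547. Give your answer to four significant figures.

160.6 meV

n₂/n₀ = exp[−(E₂−E₀)/kT] = 0.547.
⇒ (E₂−E₀)/kT = ln(1/0.547) = ln(1.82815) = 0.603305.
kT = 96.9 meV / 0.603305 = 160.6 meV.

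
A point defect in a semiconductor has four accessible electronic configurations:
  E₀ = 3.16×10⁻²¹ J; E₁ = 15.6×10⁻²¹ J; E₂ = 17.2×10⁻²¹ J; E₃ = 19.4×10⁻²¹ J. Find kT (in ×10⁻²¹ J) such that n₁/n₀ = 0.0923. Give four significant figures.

n₁/n₀ = exp[−(E₁−E₀)/kT] = 0.0923.
⇒ (E₁−E₀)/kT = ln(1/0.0923) = ln(10.8342) = 2.38271.
kT = 12.44 ×10⁻²¹ J / 2.38271 = 5.221 ×10⁻²¹ J.

5.221 ×10⁻²¹ J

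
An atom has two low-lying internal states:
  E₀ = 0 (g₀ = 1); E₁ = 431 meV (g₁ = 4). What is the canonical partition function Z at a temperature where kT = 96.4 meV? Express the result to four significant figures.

Z = 1.046

Eᵢ/kT = 0, 4.47095.
Z = Σ gᵢe^(−Eᵢ/kT) = 1·e^(−0) + 4·e^(−4.47095) = 1.00000 + 0.0457458 = 1.04575.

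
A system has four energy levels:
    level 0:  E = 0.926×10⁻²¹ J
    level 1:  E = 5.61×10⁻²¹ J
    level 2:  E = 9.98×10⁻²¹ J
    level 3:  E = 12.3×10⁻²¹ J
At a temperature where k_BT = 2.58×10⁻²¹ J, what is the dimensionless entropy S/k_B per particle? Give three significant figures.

0.563

Eᵢ/kT = 0.35891, 2.1744, 3.8682, 4.7674.
Z = Σ e^(−Eᵢ/kT) = e^(−0.35891) + e^(−2.1744) + e^(−3.8682) + e^(−4.7674) = 0.69844 + 0.11368 + 0.020896 + 0.0085025 = 0.84152.
⟨E⟩ = Σ EᵢPᵢ = 1.8985 ×10⁻²¹ J.
S/k_B = ln Z + ⟨E⟩/kT = ln(0.84152) + 1.8985/2.58 = -0.17255 + 0.73585 = 0.563.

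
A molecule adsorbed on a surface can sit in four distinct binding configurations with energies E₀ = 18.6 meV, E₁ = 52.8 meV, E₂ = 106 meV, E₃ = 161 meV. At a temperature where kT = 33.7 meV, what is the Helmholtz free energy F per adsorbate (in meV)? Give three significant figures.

Eᵢ/kT = 0.55193, 1.5668, 3.1454, 4.7774.
Z = Σ e^(−Eᵢ/kT) = e^(−0.55193) + e^(−1.5668) + e^(−3.1454) + e^(−4.7774) = 0.57584 + 0.20871 + 0.043050 + 0.0084179 = 0.83602.
F = −kT ln Z = −33.7 × ln(0.83602) = −33.7 × -0.17910 = 6.04 meV.

6.04 meV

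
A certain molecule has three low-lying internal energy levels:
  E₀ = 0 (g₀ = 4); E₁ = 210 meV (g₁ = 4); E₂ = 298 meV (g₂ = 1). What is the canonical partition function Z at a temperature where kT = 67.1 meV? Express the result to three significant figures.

Eᵢ/kT = 0, 3.1297, 4.4411.
Z = Σ gᵢe^(−Eᵢ/kT) = 4·e^(−0) + 4·e^(−3.1297) + 1·e^(−4.4411) = 4.0000 + 0.17492 + 0.011783 = 4.1867.

Z = 4.19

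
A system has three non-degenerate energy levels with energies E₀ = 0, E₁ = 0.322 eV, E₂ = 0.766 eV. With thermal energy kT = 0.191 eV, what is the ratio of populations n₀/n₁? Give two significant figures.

n₀/n₁ = exp[−(E₀−E₁)/kT] = exp(−(-0.322 eV)/(0.191 eV)) = exp(1.686) = 5.4.

5.4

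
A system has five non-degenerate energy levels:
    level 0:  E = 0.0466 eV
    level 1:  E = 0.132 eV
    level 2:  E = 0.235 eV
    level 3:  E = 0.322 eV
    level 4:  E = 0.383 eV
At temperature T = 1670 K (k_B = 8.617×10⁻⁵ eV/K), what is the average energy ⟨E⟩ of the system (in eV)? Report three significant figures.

k_BT = 8.617×10⁻⁵ × 1670 K = 0.14390 eV.
Eᵢ/kT = 0.32384, 0.91730, 1.6331, 2.2377, 2.6616.
Z = Σ e^(−Eᵢ/kT) = e^(−0.32384) + e^(−0.91730) + e^(−1.6331) + e^(−2.2377) + e^(−2.6616) = 0.72337 + 0.39960 + 0.19532 + 0.10670 + 0.069836 = 1.4948.
⟨E⟩ = Σ Eᵢ e^(−Eᵢ/kT) / Z = (0.0466·0.72337 + 0.132·0.39960 + 0.235·0.19532 + 0.322·0.10670 + 0.383·0.069836) / 1.4948 = 0.129 eV.

0.129 eV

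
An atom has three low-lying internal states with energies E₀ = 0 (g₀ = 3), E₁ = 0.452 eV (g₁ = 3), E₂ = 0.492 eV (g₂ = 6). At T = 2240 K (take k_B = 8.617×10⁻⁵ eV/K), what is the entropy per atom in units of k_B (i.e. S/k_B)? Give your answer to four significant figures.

k_BT = 8.617×10⁻⁵ × 2240 K = 0.193021 eV.
Eᵢ/kT = 0, 2.34171, 2.54895.
Z = Σ gᵢe^(−Eᵢ/kT) = 3·e^(−0) + 3·e^(−2.34171) + 6·e^(−2.54895) = 3.00000 + 0.288489 + 0.468982 = 3.75747.
⟨E⟩ = Σ EᵢPᵢ = 0.0961115 eV.
S/k_B = ln Z + ⟨E⟩/kT = ln(3.75747) + 0.0961115/0.193021 = 1.32375 + 0.497933 = 1.822.

1.822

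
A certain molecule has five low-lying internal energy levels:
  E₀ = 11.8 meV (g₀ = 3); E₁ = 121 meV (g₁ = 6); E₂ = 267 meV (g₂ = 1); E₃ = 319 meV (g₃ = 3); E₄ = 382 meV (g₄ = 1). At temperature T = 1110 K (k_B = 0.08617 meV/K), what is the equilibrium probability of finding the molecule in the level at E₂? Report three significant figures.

k_BT = 0.08617 × 1110 K = 95.649 meV.
Eᵢ/kT = 0.12337, 1.2650, 2.7915, 3.3351, 3.9938.
Z = Σ gᵢe^(−Eᵢ/kT) = 3·e^(−0.12337) + 6·e^(−1.2650) + 1·e^(−2.7915) + 3·e^(−3.3351) + 1·e^(−3.9938) = 2.6518 + 1.6934 + 0.061329 + 0.10683 + 0.018430 = 4.5318.
P₂ = g₂ e^(−E₂/kT) / Z = 0.061329/4.5318 = 0.0135.

0.0135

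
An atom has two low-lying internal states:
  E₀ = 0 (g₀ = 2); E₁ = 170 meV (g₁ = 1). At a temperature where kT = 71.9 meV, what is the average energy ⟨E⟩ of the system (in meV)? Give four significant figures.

7.632 meV

Eᵢ/kT = 0, 2.36439.
Z = Σ gᵢe^(−Eᵢ/kT) = 2·e^(−0) + 1·e^(−2.36439) = 2.00000 + 0.0940066 = 2.09401.
⟨E⟩ = Σ Eᵢ gᵢe^(−Eᵢ/kT) / Z = (0·2.00000 + 170·0.0940066) / 2.09401 = 7.632 meV.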